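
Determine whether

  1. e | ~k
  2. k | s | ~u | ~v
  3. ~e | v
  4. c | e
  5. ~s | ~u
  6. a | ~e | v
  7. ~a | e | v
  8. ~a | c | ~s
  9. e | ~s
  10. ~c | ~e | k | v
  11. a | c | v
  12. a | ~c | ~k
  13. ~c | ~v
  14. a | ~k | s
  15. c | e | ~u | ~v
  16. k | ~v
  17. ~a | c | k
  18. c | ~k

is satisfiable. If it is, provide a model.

Set s = False.
Set u = False.
Set a = False.
  then (a | ~k | s) forces k = False.
  then (k | ~v) forces v = False.
  then (~e | v) forces e = False.
  then (c | e) forces c = True.
All clauses satisfied.

s = False, u = False, a = False, c = True, e = False, k = False, v = False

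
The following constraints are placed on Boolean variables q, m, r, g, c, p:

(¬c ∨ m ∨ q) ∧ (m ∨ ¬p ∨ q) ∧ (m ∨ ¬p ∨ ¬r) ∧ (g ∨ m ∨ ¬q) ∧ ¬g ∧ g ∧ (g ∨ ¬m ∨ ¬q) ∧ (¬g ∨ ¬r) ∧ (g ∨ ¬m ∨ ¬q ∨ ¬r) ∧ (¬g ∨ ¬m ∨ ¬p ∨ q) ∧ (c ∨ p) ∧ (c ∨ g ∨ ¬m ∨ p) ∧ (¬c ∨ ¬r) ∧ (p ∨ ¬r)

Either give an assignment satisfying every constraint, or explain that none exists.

Case g = True:
  Clause (¬g) is falsified — contradiction.
Case g = False:
  Clause (g) is falsified — contradiction.
Both cases fail, so the formula is unsatisfiable.

No satisfying assignment exists.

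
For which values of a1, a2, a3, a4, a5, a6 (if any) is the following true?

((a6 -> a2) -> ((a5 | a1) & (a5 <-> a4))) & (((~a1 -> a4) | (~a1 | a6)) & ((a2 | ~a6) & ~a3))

a1=T; a2=T; a3=F; a4=T; a5=T; a6=F

  (a6 -> a2) -> ((a5 | a1) & (a5 <-> a4)) = True
    a6 -> a2 = True
    (a5 | a1) & (a5 <-> a4) = True
      a5 | a1 = True
      a5 <-> a4 = True
  ((~a1 -> a4) | (~a1 | a6)) & ((a2 | ~a6) & ~a3) = True
    (~a1 -> a4) | (~a1 | a6) = True
      ~a1 -> a4 = True
        ~a1 = False
      ~a1 | a6 = False
        ~a1 = False
    (a2 | ~a6) & ~a3 = True
      a2 | ~a6 = True
        ~a6 = True
      ~a3 = True
Both conjuncts True, so the formula holds.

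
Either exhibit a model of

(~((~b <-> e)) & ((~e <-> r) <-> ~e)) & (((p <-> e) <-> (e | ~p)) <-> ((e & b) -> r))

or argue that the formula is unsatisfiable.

e = True, r = True, b = True, p = True

  ~((~b <-> e)) & ((~e <-> r) <-> ~e) = True
    ~((~b <-> e)) = True
      ~b <-> e = False
        ~b = False
    (~e <-> r) <-> ~e = True
      ~e <-> r = False
        ~e = False
      ~e = False
  ((p <-> e) <-> (e | ~p)) <-> ((e & b) -> r) = True
    (p <-> e) <-> (e | ~p) = True
      p <-> e = True
      e | ~p = True
        ~p = False
    (e & b) -> r = True
      e & b = True
Both conjuncts True, so the formula holds.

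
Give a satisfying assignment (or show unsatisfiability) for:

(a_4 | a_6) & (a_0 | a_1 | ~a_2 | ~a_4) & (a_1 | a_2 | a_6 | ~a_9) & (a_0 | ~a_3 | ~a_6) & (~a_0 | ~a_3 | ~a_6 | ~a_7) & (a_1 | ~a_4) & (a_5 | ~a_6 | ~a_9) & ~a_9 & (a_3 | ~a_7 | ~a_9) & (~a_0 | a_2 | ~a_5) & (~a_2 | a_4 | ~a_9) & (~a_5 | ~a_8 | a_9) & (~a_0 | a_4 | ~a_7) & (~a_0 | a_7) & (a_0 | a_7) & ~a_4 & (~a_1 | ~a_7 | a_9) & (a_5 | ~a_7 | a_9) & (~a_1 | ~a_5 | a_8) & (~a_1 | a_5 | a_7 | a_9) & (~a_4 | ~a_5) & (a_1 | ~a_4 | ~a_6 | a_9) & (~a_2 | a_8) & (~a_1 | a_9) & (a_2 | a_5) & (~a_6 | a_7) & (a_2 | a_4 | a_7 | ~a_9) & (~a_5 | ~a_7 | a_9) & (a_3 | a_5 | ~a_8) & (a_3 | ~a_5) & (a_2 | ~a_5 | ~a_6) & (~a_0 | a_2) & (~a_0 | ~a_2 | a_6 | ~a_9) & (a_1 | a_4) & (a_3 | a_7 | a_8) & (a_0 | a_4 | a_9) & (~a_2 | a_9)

Unsatisfiable

Case a_1 = True:
  (~a_9) forces a_9 = False.
  Clause (~a_1 | a_9) is falsified — contradiction.
Case a_1 = False:
  (a_1 | ~a_4) forces a_4 = False.
  Clause (a_1 | a_4) is falsified — contradiction.
Both cases fail, so the formula is unsatisfiable.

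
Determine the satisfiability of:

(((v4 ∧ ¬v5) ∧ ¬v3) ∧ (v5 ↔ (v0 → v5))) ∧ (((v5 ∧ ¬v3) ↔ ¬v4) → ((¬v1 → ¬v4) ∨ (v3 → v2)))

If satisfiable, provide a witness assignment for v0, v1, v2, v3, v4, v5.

v0=T, v1=F, v2=F, v3=F, v4=T, v5=F

  ((v4 ∧ ¬v5) ∧ ¬v3) ∧ (v5 ↔ (v0 → v5)) = True
    (v4 ∧ ¬v5) ∧ ¬v3 = True
      v4 ∧ ¬v5 = True
        ¬v5 = True
      ¬v3 = True
    v5 ↔ (v0 → v5) = True
      v0 → v5 = False
  ((v5 ∧ ¬v3) ↔ ¬v4) → ((¬v1 → ¬v4) ∨ (v3 → v2)) = True
    (v5 ∧ ¬v3) ↔ ¬v4 = True
      v5 ∧ ¬v3 = False
        ¬v3 = True
      ¬v4 = False
    (¬v1 → ¬v4) ∨ (v3 → v2) = True
      ¬v1 → ¬v4 = False
        ¬v1 = True
        ¬v4 = False
      v3 → v2 = True
Both conjuncts True, so the formula holds.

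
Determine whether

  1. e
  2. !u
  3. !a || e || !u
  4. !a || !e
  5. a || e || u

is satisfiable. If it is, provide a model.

e=T, a=F, u=F

Unit clause (e) forces e = True.
Unit clause (!u) forces u = False.
In (!a || !e) only !a is left, so a = False.
Check each clause:
  (e): e holds.
  (!u): !u holds.
  (!a || e || !u): !a holds.
  (!a || !e): !a holds.
  (a || e || u): e holds.
All clauses satisfied.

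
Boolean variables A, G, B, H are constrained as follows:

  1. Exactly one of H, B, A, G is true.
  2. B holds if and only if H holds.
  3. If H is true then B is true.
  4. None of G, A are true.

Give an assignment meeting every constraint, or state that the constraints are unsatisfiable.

Unsatisfiable — no assignment works.

Case B = True:
  (1) with B=T forces H = False.
  Constraint (2) is violated (B=T, H=F) — contradiction.
Case B = False:
  (2) with B=F forces H = False.
  (4) forces G = False.
  (1) with H=F, B=F, G=F forces A = True.
  Constraint (4) is violated (A=T) — contradiction.
Both cases fail — unsatisfiable.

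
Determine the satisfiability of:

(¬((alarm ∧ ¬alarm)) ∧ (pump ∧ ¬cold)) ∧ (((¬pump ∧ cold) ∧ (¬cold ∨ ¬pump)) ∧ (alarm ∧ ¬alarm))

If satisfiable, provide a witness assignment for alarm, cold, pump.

Case alarm = True: the conjunct ¬alarm is False.
Case alarm = False: the conjunct alarm is False.
Both cases fail — unsatisfiable.

UNSATISFIABLE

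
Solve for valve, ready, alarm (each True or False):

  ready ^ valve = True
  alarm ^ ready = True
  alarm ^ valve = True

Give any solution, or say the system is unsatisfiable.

Unsatisfiable — no assignment works.

Adding constraints 1, 2, 3 mod 2: every variable appears an even number of times on the left, so the left side is 0.
But the right sides sum to 1 (mod 2). 0 ≠ 1 — the system is inconsistent.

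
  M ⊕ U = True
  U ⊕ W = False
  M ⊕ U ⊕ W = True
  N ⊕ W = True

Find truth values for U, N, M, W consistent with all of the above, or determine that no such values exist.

U = False, N = True, M = True, W = False

M ⊕ U = T ⊕ F = True ✓
U ⊕ W = F ⊕ F = False ✓
M ⊕ U ⊕ W = T ⊕ F ⊕ F = True ✓
N ⊕ W = T ⊕ F = True ✓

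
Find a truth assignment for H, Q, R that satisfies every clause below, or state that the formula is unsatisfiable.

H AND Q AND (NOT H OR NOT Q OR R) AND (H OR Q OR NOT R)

Unit clause (H) forces H = True.
Unit clause (Q) forces Q = True.
In (NOT H OR NOT Q OR R) only R is left, so R = True.
Check each clause:
  (H): H holds.
  (Q): Q holds.
  (NOT H OR NOT Q OR R): R holds.
  (H OR Q OR NOT R): H holds.
All clauses satisfied.

H = True, Q = True, R = True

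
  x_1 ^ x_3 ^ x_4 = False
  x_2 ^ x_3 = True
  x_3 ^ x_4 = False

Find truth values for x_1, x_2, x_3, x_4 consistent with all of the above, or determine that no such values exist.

x_1 = False, x_2 = False, x_3 = True, x_4 = True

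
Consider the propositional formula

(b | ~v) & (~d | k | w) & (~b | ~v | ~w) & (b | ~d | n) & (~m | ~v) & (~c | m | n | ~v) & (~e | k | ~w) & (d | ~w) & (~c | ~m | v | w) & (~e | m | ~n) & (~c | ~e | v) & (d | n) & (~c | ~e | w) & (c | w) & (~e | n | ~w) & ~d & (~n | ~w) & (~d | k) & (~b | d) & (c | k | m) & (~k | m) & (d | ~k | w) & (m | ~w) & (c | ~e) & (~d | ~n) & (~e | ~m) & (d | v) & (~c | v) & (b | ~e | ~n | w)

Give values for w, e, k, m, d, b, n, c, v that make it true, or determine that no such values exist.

Unsatisfiable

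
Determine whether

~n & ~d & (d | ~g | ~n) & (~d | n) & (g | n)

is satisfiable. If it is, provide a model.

Unit clause (~n) forces n = False.
Unit clause (~d) forces d = False.
In (g | n) only g is left, so g = True.
Check each clause:
  (~n): ~n holds.
  (~d): ~d holds.
  (d | ~g | ~n): ~n holds.
  (~d | n): ~d holds.
  (g | n): g holds.
All clauses satisfied.

d = False, g = True, n = False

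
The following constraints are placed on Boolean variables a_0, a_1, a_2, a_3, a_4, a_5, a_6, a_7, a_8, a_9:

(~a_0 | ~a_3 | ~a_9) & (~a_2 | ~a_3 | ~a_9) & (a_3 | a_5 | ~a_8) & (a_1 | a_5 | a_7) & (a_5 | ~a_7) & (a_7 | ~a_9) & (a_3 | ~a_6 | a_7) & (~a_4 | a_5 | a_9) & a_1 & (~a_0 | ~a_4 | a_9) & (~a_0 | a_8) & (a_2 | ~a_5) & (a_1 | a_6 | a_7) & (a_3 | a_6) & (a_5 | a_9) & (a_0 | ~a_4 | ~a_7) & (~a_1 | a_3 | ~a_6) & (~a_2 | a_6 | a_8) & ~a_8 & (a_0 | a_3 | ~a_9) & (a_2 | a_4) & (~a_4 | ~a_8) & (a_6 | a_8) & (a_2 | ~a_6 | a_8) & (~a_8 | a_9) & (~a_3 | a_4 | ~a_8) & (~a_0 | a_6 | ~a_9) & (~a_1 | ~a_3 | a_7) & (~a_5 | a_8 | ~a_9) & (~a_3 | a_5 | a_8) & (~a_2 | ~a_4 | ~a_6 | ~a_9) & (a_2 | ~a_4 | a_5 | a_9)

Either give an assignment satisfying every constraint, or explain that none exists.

Unit clause (a_1) forces a_1 = True.
Unit clause (~a_8) forces a_8 = False.
In (a_6 | a_8) only a_6 is left, so a_6 = True.
In (a_2 | ~a_6 | a_8) only a_2 is left, so a_2 = True.
In (~a_0 | a_8) only ~a_0 is left, so a_0 = False.
In (~a_1 | a_3 | ~a_6) only a_3 is left, so a_3 = True.
In (~a_1 | ~a_3 | a_7) only a_7 is left, so a_7 = True.
In (~a_3 | a_5 | a_8) only a_5 is left, so a_5 = True.
In (~a_2 | ~a_3 | ~a_9) only ~a_9 is left, so a_9 = False.
In (a_0 | ~a_4 | ~a_7) only ~a_4 is left, so a_4 = False.
All clauses satisfied.

a_0 = False, a_1 = True, a_2 = True, a_3 = True, a_4 = False, a_5 = True, a_6 = True, a_7 = True, a_8 = False, a_9 = False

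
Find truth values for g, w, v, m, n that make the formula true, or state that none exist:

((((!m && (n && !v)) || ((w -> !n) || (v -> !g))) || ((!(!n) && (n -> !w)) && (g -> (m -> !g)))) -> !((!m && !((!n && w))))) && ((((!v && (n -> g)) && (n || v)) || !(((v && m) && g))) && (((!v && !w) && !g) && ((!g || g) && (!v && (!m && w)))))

Unsatisfiable — no assignment works.

Case w = True: the conjunct !w is False.
Case w = False: the conjunct w is False.
Both cases fail — unsatisfiable.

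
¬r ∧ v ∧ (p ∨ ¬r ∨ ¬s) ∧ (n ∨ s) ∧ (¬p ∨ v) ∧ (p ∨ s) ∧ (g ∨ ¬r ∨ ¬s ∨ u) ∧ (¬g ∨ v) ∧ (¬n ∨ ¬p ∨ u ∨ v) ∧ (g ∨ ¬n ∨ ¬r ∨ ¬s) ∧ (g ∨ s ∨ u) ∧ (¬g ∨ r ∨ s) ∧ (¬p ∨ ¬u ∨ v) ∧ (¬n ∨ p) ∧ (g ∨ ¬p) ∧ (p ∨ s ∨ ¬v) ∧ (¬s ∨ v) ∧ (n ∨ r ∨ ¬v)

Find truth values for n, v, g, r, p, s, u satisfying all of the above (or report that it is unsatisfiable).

n: True; v: True; g: True; r: False; p: True; s: True; u: True

Unit clause (¬r) forces r = False.
Unit clause (v) forces v = True.
In (n ∨ r ∨ ¬v) only n is left, so n = True.
In (¬n ∨ p) only p is left, so p = True.
In (g ∨ ¬p) only g is left, so g = True.
In (¬g ∨ r ∨ s) only s is left, so s = True.
Set u = True.
All clauses satisfied.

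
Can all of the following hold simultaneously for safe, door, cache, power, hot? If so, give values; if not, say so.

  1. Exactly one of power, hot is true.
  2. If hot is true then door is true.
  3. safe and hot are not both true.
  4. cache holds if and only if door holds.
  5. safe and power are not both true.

safe = False, door = False, cache = False, power = True, hot = False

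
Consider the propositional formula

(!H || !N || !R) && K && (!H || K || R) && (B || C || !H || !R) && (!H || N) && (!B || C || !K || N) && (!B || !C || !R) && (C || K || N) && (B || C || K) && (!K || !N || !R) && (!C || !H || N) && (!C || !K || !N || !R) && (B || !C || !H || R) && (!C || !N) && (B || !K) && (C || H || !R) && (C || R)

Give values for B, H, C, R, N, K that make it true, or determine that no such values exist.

B=T, H=F, C=T, R=F, N=F, K=T

Unit clause (K) forces K = True.
In (B || !K) only B is left, so B = True.
Try H = True:
  (!H || N) forces N = True.
  (!H || !N || !R) forces R = False.
  (!C || !N) forces C = False.
  clause (C || R) is falsified — backtrack.
So H = False.
Set C = True.
  then (!B || !C || !R) forces R = False.
  then (!C || !N) forces N = False.
All clauses satisfied.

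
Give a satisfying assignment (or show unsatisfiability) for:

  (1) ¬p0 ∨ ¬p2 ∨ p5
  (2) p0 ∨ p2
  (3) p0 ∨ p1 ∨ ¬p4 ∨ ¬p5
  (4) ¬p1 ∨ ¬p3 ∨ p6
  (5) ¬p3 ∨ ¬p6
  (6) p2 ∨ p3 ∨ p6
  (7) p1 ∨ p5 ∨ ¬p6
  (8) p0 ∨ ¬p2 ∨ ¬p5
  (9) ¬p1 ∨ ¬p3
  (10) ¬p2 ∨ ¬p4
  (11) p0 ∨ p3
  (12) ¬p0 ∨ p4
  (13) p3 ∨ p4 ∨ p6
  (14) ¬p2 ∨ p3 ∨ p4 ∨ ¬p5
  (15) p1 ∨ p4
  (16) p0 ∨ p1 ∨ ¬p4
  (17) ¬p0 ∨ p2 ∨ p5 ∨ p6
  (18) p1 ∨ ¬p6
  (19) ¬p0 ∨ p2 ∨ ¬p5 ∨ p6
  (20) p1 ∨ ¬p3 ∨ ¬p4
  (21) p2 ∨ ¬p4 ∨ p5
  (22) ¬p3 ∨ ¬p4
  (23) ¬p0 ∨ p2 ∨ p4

p0: True, p1: True, p2: False, p3: False, p4: True, p5: True, p6: True

Set p0 = True.
  then (¬p0 ∨ p4) forces p4 = True.
  then (¬p3 ∨ ¬p4) forces p3 = False.
  then (¬p2 ∨ ¬p4) forces p2 = False.
  then (p2 ∨ ¬p4 ∨ p5) forces p5 = True.
  then (p2 ∨ p3 ∨ p6) forces p6 = True.
  then (p1 ∨ ¬p6) forces p1 = True.
All clauses satisfied.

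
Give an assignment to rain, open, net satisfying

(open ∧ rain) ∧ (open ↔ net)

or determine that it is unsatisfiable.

rain = True, open = True, net = True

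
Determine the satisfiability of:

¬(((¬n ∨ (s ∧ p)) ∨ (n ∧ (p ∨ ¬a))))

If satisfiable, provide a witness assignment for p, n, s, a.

p: False, n: True, s: False, a: True

  ¬(((¬n ∨ (s ∧ p)) ∨ (n ∧ (p ∨ ¬a)))) = True
    (¬n ∨ (s ∧ p)) ∨ (n ∧ (p ∨ ¬a)) = False
      ¬n ∨ (s ∧ p) = False
        ¬n = False
        s ∧ p = False
      n ∧ (p ∨ ¬a) = False
        p ∨ ¬a = False
          ¬a = False
The formula evaluates to True.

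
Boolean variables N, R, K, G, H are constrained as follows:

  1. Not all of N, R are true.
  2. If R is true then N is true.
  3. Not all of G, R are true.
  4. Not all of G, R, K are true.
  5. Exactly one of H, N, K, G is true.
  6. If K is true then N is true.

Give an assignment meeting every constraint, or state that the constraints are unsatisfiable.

N = False, R = False, K = False, G = False, H = True

  (1) {N, R}: 0/2 true — not all ✓
  (2) R=F ⇒ N: vacuous ✓
  (3) {G, R}: 0/2 true — not all ✓
  (4) {G, R, K}: 0/3 true — not all ✓
  (5) {H, N, K, G}: 1 true — exactly one ✓
  (6) K=F ⇒ N: vacuous ✓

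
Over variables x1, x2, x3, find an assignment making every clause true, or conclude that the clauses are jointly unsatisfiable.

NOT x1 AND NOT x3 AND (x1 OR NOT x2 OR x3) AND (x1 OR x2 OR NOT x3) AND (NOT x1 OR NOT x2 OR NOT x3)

Unit clause (NOT x1) forces x1 = False.
Unit clause (NOT x3) forces x3 = False.
In (x1 OR NOT x2 OR x3) only NOT x2 is left, so x2 = False.
Check each clause:
  (NOT x1): NOT x1 holds.
  (NOT x3): NOT x3 holds.
  (x1 OR NOT x2 OR x3): NOT x2 holds.
  (x1 OR x2 OR NOT x3): NOT x3 holds.
  (NOT x1 OR NOT x2 OR NOT x3): NOT x1 holds.
All clauses satisfied.

x1 = False; x2 = False; x3 = False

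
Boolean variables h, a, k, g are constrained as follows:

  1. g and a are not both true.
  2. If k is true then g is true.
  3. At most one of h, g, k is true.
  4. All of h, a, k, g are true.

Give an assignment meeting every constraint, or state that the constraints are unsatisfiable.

UNSATISFIABLE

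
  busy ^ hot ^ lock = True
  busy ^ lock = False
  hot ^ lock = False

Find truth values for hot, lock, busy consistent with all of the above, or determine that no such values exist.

hot: True; lock: True; busy: True

busy ^ hot ^ lock = T ^ T ^ T = True ✓
busy ^ lock = T ^ T = False ✓
hot ^ lock = T ^ T = False ✓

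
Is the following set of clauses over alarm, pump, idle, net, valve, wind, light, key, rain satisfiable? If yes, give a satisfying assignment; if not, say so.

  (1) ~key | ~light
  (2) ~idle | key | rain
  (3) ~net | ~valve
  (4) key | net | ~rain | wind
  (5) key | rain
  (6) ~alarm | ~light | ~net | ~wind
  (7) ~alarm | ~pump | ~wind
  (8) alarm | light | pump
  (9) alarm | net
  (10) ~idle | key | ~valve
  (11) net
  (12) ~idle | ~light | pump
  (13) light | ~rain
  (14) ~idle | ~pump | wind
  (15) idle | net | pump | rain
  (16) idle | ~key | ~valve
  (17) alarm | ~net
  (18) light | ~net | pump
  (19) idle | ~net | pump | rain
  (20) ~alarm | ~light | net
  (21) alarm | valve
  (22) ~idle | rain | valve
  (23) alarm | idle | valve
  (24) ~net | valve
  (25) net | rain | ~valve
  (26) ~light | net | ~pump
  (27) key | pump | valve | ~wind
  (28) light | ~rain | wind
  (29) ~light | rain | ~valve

UNSATISFIABLE

Case net = True:
  (~net | ~valve) forces valve = False.
  Clause (~net | valve) is falsified — contradiction.
Case net = False:
  Clause (net) is falsified — contradiction.
Both cases fail, so the formula is unsatisfiable.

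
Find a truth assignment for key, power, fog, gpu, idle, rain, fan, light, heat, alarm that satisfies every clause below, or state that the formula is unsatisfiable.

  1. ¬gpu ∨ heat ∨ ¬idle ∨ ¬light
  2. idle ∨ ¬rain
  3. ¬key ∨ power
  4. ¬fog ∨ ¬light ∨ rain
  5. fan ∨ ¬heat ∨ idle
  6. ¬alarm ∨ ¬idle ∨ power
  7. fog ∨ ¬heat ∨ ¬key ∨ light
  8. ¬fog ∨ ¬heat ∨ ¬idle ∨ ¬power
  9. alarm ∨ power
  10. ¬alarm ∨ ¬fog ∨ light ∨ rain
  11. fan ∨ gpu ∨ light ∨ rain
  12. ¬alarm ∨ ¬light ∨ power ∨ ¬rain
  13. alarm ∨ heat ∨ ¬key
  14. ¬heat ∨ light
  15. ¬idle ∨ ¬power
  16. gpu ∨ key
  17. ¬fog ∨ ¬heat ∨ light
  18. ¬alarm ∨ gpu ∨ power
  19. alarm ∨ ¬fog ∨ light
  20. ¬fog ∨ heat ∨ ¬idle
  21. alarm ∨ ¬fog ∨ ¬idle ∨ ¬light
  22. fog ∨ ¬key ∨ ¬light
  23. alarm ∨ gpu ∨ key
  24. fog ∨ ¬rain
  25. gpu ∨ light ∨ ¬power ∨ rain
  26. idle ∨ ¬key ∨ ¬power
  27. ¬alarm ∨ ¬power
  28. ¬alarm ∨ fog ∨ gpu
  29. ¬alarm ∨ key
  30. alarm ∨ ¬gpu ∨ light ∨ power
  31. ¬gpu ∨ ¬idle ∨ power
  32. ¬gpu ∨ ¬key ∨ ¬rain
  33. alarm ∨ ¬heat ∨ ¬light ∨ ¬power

Try key = True:
  (¬key ∨ power) forces power = True.
  (¬idle ∨ ¬power) forces idle = False.
  clause (idle ∨ ¬key ∨ ¬power) is falsified — backtrack.
So key = False.
  then (gpu ∨ key) forces gpu = True.
  then (¬alarm ∨ key) forces alarm = False.
  then (alarm ∨ power) forces power = True.
  then (¬idle ∨ ¬power) forces idle = False.
  then (idle ∨ ¬rain) forces rain = False.
Set fog = False.
Set fan = False.
  then (fan ∨ ¬heat ∨ idle) forces heat = False.
Set light = True.
All clauses satisfied.

key = False; power = True; fog = False; gpu = True; idle = False; rain = False; fan = False; light = True; heat = False; alarm = False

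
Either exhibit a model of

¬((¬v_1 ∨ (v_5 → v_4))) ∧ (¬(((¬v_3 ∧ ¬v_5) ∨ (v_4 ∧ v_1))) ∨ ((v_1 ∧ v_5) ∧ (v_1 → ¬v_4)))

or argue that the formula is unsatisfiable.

v_1 = True, v_3 = True, v_4 = False, v_5 = True

  ¬((¬v_1 ∨ (v_5 → v_4))) = True
    ¬v_1 ∨ (v_5 → v_4) = False
      ¬v_1 = False
      v_5 → v_4 = False
  ¬(((¬v_3 ∧ ¬v_5) ∨ (v_4 ∧ v_1))) ∨ ((v_1 ∧ v_5) ∧ (v_1 → ¬v_4)) = True
    ¬(((¬v_3 ∧ ¬v_5) ∨ (v_4 ∧ v_1))) = True
      (¬v_3 ∧ ¬v_5) ∨ (v_4 ∧ v_1) = False
        ¬v_3 ∧ ¬v_5 = False
          ¬v_3 = False
          ¬v_5 = False
        v_4 ∧ v_1 = False
    (v_1 ∧ v_5) ∧ (v_1 → ¬v_4) = True
      v_1 ∧ v_5 = True
      v_1 → ¬v_4 = True
        ¬v_4 = True
Both conjuncts True, so the formula holds.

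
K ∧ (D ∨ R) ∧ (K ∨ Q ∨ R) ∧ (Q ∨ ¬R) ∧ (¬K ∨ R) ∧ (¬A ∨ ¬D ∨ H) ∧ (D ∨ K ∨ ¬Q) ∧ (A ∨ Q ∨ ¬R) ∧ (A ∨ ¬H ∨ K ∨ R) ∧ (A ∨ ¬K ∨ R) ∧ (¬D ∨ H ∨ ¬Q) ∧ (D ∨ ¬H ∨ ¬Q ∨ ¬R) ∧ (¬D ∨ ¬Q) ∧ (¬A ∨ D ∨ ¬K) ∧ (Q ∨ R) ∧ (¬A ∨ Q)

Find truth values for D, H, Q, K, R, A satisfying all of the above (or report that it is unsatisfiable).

D = False; H = False; Q = True; K = True; R = True; A = False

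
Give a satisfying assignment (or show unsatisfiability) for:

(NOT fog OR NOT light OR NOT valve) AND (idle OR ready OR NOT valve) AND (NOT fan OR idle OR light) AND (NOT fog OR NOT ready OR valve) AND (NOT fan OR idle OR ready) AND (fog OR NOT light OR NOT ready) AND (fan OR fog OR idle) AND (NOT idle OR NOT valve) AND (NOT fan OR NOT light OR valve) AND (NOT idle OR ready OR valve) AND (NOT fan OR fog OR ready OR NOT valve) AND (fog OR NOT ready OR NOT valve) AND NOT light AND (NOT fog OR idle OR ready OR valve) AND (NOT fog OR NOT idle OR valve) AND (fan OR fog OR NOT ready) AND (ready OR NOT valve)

fog = True, fan = False, idle = False, valve = True, light = False, ready = True

Unit clause (NOT light) forces light = False.
Set fog = True.
Set fan = False.
Try idle = True:
  (NOT idle OR NOT valve) forces valve = False.
  clause (NOT fog OR NOT idle OR valve) is falsified — backtrack.
So idle = False.
Set valve = True.
  then (idle OR ready OR NOT valve) forces ready = True.
All clauses satisfied.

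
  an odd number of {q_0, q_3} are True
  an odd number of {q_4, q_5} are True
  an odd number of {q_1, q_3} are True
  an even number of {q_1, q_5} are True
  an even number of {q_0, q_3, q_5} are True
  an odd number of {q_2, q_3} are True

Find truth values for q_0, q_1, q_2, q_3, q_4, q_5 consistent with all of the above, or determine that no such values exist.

q_0 = True, q_1 = True, q_2 = True, q_3 = False, q_4 = False, q_5 = True

{q_0, q_3}: 1 true → odd ✓
{q_4, q_5}: 1 true → odd ✓
{q_1, q_3}: 1 true → odd ✓
{q_1, q_5}: 2 true → even ✓
{q_0, q_3, q_5}: 2 true → even ✓
{q_2, q_3}: 1 true → odd ✓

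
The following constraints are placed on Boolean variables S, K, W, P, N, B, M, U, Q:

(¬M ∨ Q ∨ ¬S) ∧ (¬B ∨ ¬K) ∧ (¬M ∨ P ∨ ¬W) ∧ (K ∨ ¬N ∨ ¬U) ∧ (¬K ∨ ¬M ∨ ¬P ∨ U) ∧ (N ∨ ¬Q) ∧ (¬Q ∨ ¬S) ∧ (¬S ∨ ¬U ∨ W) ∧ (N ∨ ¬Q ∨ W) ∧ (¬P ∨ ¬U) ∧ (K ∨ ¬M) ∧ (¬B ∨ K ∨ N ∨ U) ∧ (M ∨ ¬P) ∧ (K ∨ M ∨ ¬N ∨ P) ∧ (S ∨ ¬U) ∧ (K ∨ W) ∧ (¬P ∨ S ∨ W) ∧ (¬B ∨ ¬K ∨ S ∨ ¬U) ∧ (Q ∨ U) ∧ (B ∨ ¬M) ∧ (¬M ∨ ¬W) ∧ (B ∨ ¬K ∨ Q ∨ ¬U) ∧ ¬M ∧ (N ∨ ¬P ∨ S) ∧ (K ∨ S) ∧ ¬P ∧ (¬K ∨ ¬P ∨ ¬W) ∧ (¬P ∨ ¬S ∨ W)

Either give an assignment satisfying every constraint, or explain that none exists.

Unit clause (¬M) forces M = False.
Unit clause (¬P) forces P = False.
Set S = False.
  then (S ∨ ¬U) forces U = False.
  then (Q ∨ U) forces Q = True.
  then (K ∨ S) forces K = True.
  then (¬B ∨ ¬K) forces B = False.
  then (N ∨ ¬Q) forces N = True.
Set W = False.
All clauses satisfied.

S = False, K = True, W = False, P = False, N = True, B = False, M = False, U = False, Q = True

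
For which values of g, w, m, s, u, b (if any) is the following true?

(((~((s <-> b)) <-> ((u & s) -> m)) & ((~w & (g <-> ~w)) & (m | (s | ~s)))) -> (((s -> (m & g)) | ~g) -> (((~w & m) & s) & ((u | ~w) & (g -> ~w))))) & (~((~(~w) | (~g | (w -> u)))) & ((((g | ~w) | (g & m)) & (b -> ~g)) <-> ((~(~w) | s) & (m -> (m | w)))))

The conjunct ~((~(~w) | (~g | (w -> u)))) is unsatisfiable on its own:
  g=F, w=F, u=F: evaluates to False.
  g=F, w=F, u=T: evaluates to False.
  g=F, w=T, u=F: evaluates to False.
  g=F, w=T, u=T: evaluates to False.
  g=T, w=F, u=F: evaluates to False.
  g=T, w=F, u=T: evaluates to False.
  g=T, w=T, u=F: evaluates to False.
  g=T, w=T, u=T: evaluates to False.
So the whole conjunction is unsatisfiable.

No satisfying assignment exists.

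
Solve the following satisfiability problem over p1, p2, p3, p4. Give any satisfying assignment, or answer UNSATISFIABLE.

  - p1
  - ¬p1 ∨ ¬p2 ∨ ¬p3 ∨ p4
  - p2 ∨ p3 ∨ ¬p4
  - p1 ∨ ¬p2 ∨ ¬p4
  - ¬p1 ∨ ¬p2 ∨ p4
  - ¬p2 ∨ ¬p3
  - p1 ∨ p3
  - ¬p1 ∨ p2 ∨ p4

p1 = True; p2 = True; p3 = False; p4 = True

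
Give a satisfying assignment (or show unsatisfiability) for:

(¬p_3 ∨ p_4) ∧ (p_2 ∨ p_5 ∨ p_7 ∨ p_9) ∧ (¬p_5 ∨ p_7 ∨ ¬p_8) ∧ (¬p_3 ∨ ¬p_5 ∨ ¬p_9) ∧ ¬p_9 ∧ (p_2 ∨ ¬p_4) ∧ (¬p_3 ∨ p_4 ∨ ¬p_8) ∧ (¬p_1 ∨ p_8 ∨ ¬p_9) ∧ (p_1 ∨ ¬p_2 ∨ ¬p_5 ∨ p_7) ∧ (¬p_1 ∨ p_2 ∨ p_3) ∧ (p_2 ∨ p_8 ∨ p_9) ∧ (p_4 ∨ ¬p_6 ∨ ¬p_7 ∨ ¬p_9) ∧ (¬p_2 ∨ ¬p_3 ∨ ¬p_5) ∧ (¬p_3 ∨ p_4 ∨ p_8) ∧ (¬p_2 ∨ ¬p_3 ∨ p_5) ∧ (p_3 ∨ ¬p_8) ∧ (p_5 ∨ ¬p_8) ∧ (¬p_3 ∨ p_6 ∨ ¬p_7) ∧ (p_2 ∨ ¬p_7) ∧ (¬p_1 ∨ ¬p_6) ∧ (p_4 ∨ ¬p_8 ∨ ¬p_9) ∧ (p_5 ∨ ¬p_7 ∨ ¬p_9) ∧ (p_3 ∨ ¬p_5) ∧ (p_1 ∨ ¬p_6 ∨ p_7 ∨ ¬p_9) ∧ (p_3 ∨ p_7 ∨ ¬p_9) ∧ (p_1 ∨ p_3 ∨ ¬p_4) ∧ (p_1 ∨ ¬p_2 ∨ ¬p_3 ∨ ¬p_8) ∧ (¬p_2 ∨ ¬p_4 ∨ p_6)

p_1 = True, p_2 = True, p_3 = False, p_4 = False, p_5 = False, p_6 = False, p_7 = False, p_8 = False, p_9 = False

Unit clause (¬p_9) forces p_9 = False.
Set p_1 = True.
  then (¬p_1 ∨ ¬p_6) forces p_6 = False.
Try p_2 = False:
  (p_2 ∨ ¬p_4) forces p_4 = False.
  (¬p_3 ∨ p_4) forces p_3 = False.
  clause (¬p_1 ∨ p_2 ∨ p_3) is falsified — backtrack.
So p_2 = True.
  then (¬p_2 ∨ ¬p_4 ∨ p_6) forces p_4 = False.
  then (¬p_3 ∨ p_4) forces p_3 = False.
  then (p_3 ∨ ¬p_8) forces p_8 = False.
  then (p_3 ∨ ¬p_5) forces p_5 = False.
Set p_7 = False.
All clauses satisfied.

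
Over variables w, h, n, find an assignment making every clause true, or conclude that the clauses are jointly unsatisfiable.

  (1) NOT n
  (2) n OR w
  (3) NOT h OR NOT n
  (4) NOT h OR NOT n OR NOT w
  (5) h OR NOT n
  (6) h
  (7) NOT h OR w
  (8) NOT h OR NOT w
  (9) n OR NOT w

UNSATISFIABLE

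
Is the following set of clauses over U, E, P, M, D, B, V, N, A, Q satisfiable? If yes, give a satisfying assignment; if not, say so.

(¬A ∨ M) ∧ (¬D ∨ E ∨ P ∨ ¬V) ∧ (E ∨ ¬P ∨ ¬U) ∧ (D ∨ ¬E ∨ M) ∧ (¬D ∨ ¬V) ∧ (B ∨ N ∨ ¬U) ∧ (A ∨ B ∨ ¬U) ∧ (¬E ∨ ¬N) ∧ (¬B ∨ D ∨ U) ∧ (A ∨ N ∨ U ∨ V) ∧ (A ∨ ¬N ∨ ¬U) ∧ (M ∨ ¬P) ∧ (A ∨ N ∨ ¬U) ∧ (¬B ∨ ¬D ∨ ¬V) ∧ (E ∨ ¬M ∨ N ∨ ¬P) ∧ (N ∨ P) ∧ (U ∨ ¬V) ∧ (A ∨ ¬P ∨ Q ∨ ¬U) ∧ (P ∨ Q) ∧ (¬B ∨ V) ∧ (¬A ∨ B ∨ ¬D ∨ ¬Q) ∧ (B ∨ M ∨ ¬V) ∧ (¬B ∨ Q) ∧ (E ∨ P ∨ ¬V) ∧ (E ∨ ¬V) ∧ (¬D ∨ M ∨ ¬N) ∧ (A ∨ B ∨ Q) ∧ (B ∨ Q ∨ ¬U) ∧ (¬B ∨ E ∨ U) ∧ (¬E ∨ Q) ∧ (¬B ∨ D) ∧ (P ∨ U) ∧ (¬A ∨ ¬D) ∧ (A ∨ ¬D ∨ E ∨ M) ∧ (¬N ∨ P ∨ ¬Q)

Set U = False.
  then (U ∨ ¬V) forces V = False.
  then (¬B ∨ V) forces B = False.
  then (P ∨ U) forces P = True.
  then (M ∨ ¬P) forces M = True.
Set E = False.
  then (E ∨ ¬M ∨ N ∨ ¬P) forces N = True.
Set D = False.
Set A = True.
Set Q = True.
All clauses satisfied.

U = False, E = False, P = True, M = True, D = False, B = False, V = False, N = True, A = True, Q = True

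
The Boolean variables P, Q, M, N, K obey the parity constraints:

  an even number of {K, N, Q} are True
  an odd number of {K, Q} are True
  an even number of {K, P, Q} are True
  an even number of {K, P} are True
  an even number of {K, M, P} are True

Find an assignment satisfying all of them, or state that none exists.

P=T, Q=F, M=F, N=T, K=T

{K, N, Q}: 2 true → even ✓
{K, Q}: 1 true → odd ✓
{K, P, Q}: 2 true → even ✓
{K, P}: 2 true → even ✓
{K, M, P}: 2 true → even ✓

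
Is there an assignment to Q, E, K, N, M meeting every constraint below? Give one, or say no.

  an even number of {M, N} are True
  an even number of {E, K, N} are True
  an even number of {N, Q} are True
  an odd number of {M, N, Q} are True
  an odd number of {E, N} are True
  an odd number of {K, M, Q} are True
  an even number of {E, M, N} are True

Q=T, E=F, K=T, N=T, M=T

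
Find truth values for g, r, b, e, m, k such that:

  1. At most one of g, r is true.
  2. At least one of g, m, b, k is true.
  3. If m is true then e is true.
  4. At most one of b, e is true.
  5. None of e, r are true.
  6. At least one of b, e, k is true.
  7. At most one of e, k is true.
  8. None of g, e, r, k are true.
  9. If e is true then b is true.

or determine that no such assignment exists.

g = False, r = False, b = True, e = False, m = False, k = False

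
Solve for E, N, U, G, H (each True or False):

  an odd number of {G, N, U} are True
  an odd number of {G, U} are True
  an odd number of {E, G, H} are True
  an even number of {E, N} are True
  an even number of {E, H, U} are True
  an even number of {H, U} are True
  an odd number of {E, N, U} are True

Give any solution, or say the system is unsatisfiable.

E = False, N = False, U = True, G = False, H = True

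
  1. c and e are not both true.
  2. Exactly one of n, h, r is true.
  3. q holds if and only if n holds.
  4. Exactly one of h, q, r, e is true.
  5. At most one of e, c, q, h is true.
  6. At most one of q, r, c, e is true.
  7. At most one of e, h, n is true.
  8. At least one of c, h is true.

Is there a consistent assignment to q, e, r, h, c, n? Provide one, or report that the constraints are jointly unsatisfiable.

q: False, e: False, r: False, h: True, c: False, n: False

  (1) c=F, e=F — not both ✓
  (2) {n, h, r}: 1 true — exactly one ✓
  (3) q=F, n=F — same ✓
  (4) {h, q, r, e}: 1 true — exactly one ✓
  (5) {e, c, q, h}: 1 true — at most one ✓
  (6) {q, r, c, e}: 0 true — at most one ✓
  (7) {e, h, n}: 1 true — at most one ✓
  (8) {c, h}: 1 true — at least one ✓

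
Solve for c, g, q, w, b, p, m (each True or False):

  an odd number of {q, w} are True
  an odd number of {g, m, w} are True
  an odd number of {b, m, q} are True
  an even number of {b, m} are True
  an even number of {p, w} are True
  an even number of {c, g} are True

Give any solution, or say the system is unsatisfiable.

c: True, g: True, q: True, w: False, b: False, p: False, m: False

{q, w}: 1 true → odd ✓
{g, m, w}: 1 true → odd ✓
{b, m, q}: 1 true → odd ✓
{b, m}: 0 true → even ✓
{p, w}: 0 true → even ✓
{c, g}: 2 true → even ✓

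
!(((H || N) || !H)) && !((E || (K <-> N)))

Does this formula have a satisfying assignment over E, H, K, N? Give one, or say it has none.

The formula is unsatisfiable.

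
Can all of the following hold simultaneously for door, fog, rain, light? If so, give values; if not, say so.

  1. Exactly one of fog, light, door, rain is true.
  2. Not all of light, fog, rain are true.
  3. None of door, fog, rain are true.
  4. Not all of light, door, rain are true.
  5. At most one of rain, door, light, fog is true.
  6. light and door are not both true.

door=F, fog=F, rain=F, light=T

  (1) {fog, light, door, rain}: 1 true — exactly one ✓
  (2) {light, fog, rain}: 1/3 true — not all ✓
  (3) {door, fog, rain}: 0 true — none ✓
  (4) {light, door, rain}: 1/3 true — not all ✓
  (5) {rain, door, light, fog}: 1 true — at most one ✓
  (6) light=T, door=F — not both ✓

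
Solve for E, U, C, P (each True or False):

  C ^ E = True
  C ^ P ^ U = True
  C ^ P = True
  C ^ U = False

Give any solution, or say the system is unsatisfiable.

E=T, U=F, C=F, P=T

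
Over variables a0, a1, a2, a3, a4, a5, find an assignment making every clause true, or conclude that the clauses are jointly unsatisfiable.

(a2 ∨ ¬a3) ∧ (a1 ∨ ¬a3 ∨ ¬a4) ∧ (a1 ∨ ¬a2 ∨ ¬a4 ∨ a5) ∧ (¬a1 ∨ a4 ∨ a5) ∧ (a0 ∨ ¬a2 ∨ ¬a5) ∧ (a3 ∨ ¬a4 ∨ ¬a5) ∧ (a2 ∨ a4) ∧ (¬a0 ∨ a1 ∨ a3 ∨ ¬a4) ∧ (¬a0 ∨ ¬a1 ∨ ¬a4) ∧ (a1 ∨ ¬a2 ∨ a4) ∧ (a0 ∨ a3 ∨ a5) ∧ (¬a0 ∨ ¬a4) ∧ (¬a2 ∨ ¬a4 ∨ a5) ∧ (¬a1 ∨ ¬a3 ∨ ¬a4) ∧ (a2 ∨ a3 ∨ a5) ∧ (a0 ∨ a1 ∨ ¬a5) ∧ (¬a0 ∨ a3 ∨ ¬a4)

Set a0 = True.
  then (¬a0 ∨ ¬a4) forces a4 = False.
  then (a2 ∨ a4) forces a2 = True.
  then (a1 ∨ ¬a2 ∨ a4) forces a1 = True.
  then (¬a1 ∨ a4 ∨ a5) forces a5 = True.
Set a3 = True.
All clauses satisfied.

a0 = True, a1 = True, a2 = True, a3 = True, a4 = False, a5 = True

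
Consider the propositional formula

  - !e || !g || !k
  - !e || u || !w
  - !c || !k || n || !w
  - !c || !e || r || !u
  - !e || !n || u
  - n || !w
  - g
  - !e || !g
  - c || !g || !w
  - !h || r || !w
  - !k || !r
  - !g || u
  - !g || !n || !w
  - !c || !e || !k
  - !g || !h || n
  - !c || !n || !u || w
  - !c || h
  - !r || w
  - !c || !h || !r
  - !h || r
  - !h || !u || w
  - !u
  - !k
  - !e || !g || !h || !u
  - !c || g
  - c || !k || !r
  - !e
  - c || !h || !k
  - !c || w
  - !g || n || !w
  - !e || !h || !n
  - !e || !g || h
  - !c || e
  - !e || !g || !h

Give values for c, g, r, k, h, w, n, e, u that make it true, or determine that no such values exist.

Case u = True:
  Clause (!u) is falsified — contradiction.
Case u = False:
  (g) forces g = True.
  Clause (!g || u) is falsified — contradiction.
Both cases fail, so the formula is unsatisfiable.

Unsatisfiable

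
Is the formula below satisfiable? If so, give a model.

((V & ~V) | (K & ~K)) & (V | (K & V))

The conjunct (V & ~V) | (K & ~K) is unsatisfiable on its own:
  K=F, V=F: evaluates to False.
  K=F, V=T: evaluates to False.
  K=T, V=F: evaluates to False.
  K=T, V=T: evaluates to False.
So the whole conjunction is unsatisfiable.

Unsatisfiable — no assignment works.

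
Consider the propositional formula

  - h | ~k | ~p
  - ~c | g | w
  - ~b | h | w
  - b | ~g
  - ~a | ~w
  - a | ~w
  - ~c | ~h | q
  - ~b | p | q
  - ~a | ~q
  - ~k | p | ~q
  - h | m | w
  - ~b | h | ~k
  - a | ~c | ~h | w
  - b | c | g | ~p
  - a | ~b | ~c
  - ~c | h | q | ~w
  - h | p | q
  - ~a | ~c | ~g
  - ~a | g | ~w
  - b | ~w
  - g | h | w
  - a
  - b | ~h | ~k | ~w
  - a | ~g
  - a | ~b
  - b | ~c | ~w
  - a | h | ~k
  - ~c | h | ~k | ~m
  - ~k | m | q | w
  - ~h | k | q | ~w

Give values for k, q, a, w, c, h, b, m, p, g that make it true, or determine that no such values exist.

k: False; q: False; a: True; w: False; c: False; h: True; b: True; m: True; p: True; g: True

Unit clause (a) forces a = True.
In (~a | ~w) only ~w is left, so w = False.
In (~a | ~q) only ~q is left, so q = False.
Set k = False.
Set c = False.
Set h = True.
Set b = True.
  then (~b | p | q) forces p = True.
Set m = True.
Set g = True.
All clauses satisfied.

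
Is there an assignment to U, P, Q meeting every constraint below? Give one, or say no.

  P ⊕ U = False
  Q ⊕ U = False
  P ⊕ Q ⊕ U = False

U = False; P = False; Q = False

P ⊕ U = F ⊕ F = False ✓
Q ⊕ U = F ⊕ F = False ✓
P ⊕ Q ⊕ U = F ⊕ F ⊕ F = False ✓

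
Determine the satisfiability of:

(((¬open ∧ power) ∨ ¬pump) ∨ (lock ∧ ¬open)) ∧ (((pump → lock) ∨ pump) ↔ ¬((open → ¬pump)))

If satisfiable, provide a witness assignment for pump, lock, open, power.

The formula is unsatisfiable.

Case pump = True: the formula simplifies to ((¬open ∧ power) ∨ (lock ∧ ¬open)) ∧ ¬(¬open).
  open = True: the conjunct (¬open ∧ power) ∨ (lock ∧ ¬open) becomes (False ∧ power) ∨ (lock ∧ False) = False.
  open = False: the conjunct ¬(¬open) becomes ¬(¬False) = False.
Case pump = False: the conjunct ((pump → lock) ∨ pump) ↔ ¬((open → ¬pump)) becomes (True ∨ False) ↔ ¬True = False.
Both cases fail — unsatisfiable.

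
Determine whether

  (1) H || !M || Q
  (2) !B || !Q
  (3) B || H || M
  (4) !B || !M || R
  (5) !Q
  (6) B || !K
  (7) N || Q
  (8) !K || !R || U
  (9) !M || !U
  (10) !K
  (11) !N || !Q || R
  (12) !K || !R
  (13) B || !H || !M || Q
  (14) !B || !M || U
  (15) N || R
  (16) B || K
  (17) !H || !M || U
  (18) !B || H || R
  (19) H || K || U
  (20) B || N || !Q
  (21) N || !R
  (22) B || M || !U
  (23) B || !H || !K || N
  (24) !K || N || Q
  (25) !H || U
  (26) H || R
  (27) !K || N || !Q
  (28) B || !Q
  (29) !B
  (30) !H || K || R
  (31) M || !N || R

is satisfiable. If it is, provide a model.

Case B = True:
  Clause (!B) is falsified — contradiction.
Case B = False:
  (!Q) forces Q = False.
  (B || !K) forces K = False.
  Clause (B || K) is falsified — contradiction.
Both cases fail, so the formula is unsatisfiable.

Unsatisfiable — no assignment works.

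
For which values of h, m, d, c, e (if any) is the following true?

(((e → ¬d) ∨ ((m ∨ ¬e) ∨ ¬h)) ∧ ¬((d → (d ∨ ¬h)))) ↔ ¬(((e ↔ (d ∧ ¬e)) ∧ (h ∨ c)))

h = False; m = True; d = False; c = True; e = False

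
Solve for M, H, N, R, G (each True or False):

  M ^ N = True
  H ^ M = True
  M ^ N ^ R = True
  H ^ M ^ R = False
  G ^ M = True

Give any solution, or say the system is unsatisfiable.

No satisfying assignment exists.

Adding constraints 1, 2, 3, 4 mod 2: every variable appears an even number of times on the left, so the left side is 0.
But the right sides sum to 1 (mod 2). 0 ≠ 1 — the system is inconsistent.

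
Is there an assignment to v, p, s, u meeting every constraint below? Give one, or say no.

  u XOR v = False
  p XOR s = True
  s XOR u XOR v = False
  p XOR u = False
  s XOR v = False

No satisfying assignment exists.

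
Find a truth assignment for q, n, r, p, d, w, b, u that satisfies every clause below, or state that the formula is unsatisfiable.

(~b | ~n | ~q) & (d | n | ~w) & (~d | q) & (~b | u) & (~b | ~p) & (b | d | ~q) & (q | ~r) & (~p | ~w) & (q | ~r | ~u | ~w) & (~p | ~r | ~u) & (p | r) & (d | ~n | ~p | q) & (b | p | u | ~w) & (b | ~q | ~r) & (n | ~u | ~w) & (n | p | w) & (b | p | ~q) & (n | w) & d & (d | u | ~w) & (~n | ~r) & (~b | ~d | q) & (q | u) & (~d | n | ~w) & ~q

Case q = True:
  Clause (~q) is falsified — contradiction.
Case q = False:
  (~d | q) forces d = False.
  Clause (d) is falsified — contradiction.
Both cases fail, so the formula is unsatisfiable.

Unsatisfiable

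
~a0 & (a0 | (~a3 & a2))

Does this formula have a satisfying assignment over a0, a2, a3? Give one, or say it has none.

a0 = False; a2 = True; a3 = False

  ~a0 = True
  a0 | (~a3 & a2) = True
    ~a3 & a2 = True
      ~a3 = True
Both conjuncts True, so the formula holds.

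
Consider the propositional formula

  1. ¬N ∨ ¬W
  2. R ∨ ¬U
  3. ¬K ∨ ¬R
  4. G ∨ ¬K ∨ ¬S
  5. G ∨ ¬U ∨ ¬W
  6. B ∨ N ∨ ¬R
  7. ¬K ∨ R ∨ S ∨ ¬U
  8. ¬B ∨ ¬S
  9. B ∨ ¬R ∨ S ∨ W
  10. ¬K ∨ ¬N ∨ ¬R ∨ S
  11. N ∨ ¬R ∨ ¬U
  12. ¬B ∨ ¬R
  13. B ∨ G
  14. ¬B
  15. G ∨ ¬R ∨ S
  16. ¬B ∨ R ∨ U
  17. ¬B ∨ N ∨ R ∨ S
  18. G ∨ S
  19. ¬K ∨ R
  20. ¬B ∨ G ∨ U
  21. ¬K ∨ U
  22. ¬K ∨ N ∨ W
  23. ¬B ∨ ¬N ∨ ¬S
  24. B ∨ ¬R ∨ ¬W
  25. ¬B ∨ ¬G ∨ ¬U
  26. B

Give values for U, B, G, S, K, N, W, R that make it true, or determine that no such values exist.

No satisfying assignment exists.

Case B = True:
  Clause (¬B) is falsified — contradiction.
Case B = False:
  Clause (B) is falsified — contradiction.
Both cases fail, so the formula is unsatisfiable.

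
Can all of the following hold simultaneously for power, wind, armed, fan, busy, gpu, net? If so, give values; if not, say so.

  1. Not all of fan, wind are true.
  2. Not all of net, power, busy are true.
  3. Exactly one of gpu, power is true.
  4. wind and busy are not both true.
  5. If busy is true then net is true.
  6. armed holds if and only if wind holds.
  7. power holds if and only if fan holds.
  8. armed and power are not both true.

power: True, wind: False, armed: False, fan: True, busy: False, gpu: False, net: True

  (1) {fan, wind}: 1/2 true — not all ✓
  (2) {net, power, busy}: 2/3 true — not all ✓
  (3) {gpu, power}: 1 true — exactly one ✓
  (4) wind=F, busy=F — not both ✓
  (5) busy=F ⇒ net: vacuous ✓
  (6) armed=F, wind=F — same ✓
  (7) power=T, fan=T — same ✓
  (8) armed=F, power=T — not both ✓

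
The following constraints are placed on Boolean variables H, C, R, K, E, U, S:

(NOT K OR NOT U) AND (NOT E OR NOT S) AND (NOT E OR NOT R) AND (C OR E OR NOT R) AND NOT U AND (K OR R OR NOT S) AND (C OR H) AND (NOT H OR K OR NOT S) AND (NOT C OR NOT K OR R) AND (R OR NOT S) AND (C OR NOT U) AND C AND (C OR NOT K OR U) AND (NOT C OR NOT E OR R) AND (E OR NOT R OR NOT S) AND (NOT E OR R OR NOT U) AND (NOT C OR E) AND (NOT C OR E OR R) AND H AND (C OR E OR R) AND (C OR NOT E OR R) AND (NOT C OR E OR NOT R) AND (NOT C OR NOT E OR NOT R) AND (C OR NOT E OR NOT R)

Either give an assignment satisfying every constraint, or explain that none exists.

Case C = True:
  (NOT U) forces U = False.
  (NOT C OR E) forces E = True.
  (NOT E OR NOT S) forces S = False.
  (NOT E OR NOT R) forces R = False.
  Clause (NOT C OR NOT E OR R) is falsified — contradiction.
Case C = False:
  Clause (C) is falsified — contradiction.
Both cases fail, so the formula is unsatisfiable.

UNSATISFIABLE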